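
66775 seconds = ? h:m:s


Hours: 66775 ÷ 3600 = 18 remainder 1975
Minutes: 1975 ÷ 60 = 32 remainder 55
Seconds: 55

18h 32m 55s


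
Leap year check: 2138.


Rules: divisible by 4 AND (not by 100 OR by 400)
2138 ÷ 4 = 534 remainder 2 → not divisible by 4
Not divisible by 4 → not a leap year

No


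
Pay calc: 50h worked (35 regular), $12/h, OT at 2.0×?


$780.00

Regular: 35h × $12 = $420.00
Overtime: 50 - 35 = 15h
OT pay: 15h × $12 × 2.0 = $360.00
Total = $420.00 + $360.00 = $780.00


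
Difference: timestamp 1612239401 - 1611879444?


Difference = 1612239401 - 1611879444 = 359957 seconds
In hours: 359957 / 3600 ≈ 100.0
In days: 359957 / 86400 ≈ 4.17

359957 seconds (100.0 hours / 4.17 days)


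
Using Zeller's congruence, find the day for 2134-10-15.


Zeller's congruence:
q=15, m=10, k=34, j=21
h = (15 + ⌊13×11/5⌋ + 34 + ⌊34/4⌋ + ⌊21/4⌋ - 2×21) mod 7
= (15 + 28 + 34 + 8 + 5 - 42) mod 7
= 48 mod 7 = 6
h=6 → Friday

Friday


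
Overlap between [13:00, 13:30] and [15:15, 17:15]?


Meeting A: 780-810 (in minutes from midnight)
Meeting B: 915-1035
Overlap start = max(780, 915) = 915
Overlap end = min(810, 1035) = 810
Overlap = max(0, 810 - 915) = 0 min

0 minutes


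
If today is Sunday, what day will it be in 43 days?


Monday

Start: Sunday (index 6)
(6 + 43) mod 7
= 49 mod 7
= 0
Index 0 → Monday


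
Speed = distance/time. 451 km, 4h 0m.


112.8 km/h

Distance: 451 km
Time: 4 hours
Speed = 451 / 4 ≈ 112.8 km/h


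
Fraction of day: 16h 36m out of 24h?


Total minutes: 16×60 + 36 = 996
Day = 24×60 = 1440 minutes
Fraction = 996/1440 ≈ 0.6917
As a percentage: 996/1440 × 100 ≈ 69.17%

0.6917 (69.17%)


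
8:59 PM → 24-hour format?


20:59

Input: 8:59 PM
PM: 8 + 12 = 20


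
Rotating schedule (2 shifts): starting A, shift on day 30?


Shift B

Shifts: A, B
Start: A (index 0)
Day 30: (0 + 30 - 1) mod 2
= 29 mod 2
= 1
Index 1 → shift B


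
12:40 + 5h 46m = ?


18:26

Start: 760 minutes from midnight
Add: 346 minutes
Total: 1106 minutes
Hours: 1106 ÷ 60 = 18 remainder 26


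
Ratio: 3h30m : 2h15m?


Duration 1: 210 minutes
Duration 2: 135 minutes
Ratio = 210:135
GCD = 15
Simplified = 14:9
As a decimal: 14/9 ≈ 1.56

14:9 (1.56)


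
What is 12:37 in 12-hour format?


12:37 PM

Hour: 12
12 → 12 PM (noon)


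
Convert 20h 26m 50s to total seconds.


73610 seconds

Hours: 20 × 3600 = 72000
Minutes: 26 × 60 = 1560
Seconds: 50
Total = 72000 + 1560 + 50 = 73610


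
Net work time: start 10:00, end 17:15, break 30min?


Total time = (17×60+15) - (10×60+0)
= 1035 - 600 = 435 min
Minus break: 435 - 30 = 405 min
= 6h 45m

6h 45m (405 minutes)


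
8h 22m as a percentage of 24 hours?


Total minutes: 8×60 + 22 = 502
Day = 24×60 = 1440 minutes
Fraction = 502/1440 ≈ 0.3486
As a percentage: 502/1440 × 100 ≈ 34.86%

0.3486 (34.86%)


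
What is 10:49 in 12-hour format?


10:49 AM

Hour: 10
10 < 12 → AM


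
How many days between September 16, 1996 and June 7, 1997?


From September 16, 1996 to June 7, 1997
Rest of September 1996: 30 - 16 = 14
Full months: October 31, November 30, December 31, January 31, February 1997 28, March 31, April 30, May 31
Days into June 1997: 7
Total = 14 + 31 + 30 + 31 + 31 + 28 + 31 + 30 + 31 + 7 = 264 days

264 days


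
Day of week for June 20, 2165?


Zeller's congruence:
q=20, m=6, k=65, j=21
h = (20 + ⌊13×7/5⌋ + 65 + ⌊65/4⌋ + ⌊21/4⌋ - 2×21) mod 7
= (20 + 18 + 65 + 16 + 5 - 42) mod 7
= 82 mod 7 = 5
h=5 → Thursday

Thursday


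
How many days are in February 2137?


28 days

Month: February (month 2)
February: 28 or 29 (leap year)
2137 leap year? No


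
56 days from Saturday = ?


Start: Saturday (index 5)
(5 + 56) mod 7
= 61 mod 7
= 5
Index 5 → Saturday

Saturday


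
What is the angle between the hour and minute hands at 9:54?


Hour hand = 9×30 + 54×0.5 = 297.0°
Minute hand = 54×6 = 324°
Difference = |297.0 - 324| = 27.0°

27.0°


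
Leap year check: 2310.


No

Rules: divisible by 4 AND (not by 100 OR by 400)
2310 ÷ 4 = 577 remainder 2 → not divisible by 4
Not divisible by 4 → not a leap year


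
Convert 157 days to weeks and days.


Weeks: 157 ÷ 7 = 22 remainder 3

22 weeks 3 days


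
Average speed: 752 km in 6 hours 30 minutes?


115.7 km/h

Distance: 752 km
Time: 6h 30m = 390 min = 390/60 = 13/2 hours
Speed = 752 ÷ (13/2) = 752 × 2 / 13 = 1504/13 ≈ 115.7 km/h


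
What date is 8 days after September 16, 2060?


September 24, 2060

Start: September 16, 2060
Add 8 days
September 16 + 8 = September 24, 2060


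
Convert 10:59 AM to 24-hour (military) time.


10:59

Input: 10:59 AM
AM hour stays: 10


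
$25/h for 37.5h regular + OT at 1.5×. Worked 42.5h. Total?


Regular: 37.5h × $25 = $937.50
Overtime: 42.5 - 37.5 = 5.0h
OT pay: 5.0h × $25 × 1.5 = $187.50
Total = $937.50 + $187.50 = $1125.00

$1125.00


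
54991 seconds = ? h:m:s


15h 16m 31s

Hours: 54991 ÷ 3600 = 15 remainder 991
Minutes: 991 ÷ 60 = 16 remainder 31
Seconds: 31


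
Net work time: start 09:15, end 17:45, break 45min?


7h 45m (465 minutes)

Total time = (17×60+45) - (9×60+15)
= 1065 - 555 = 510 min
Minus break: 510 - 45 = 465 min
= 7h 45m


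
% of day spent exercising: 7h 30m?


31.3%

Time: 450 minutes
Day: 1440 minutes
Percentage = (450/1440) × 100 ≈ 31.3%


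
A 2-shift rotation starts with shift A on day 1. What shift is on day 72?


Shift B

Shifts: A, B
Start: A (index 0)
Day 72: (0 + 72 - 1) mod 2
= 71 mod 2
= 1
Index 1 → shift B


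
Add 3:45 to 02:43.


Start: 163 minutes from midnight
Add: 225 minutes
Total: 388 minutes
Hours: 388 ÷ 60 = 6 remainder 28

06:28


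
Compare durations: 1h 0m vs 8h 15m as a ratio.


Duration 1: 60 minutes
Duration 2: 495 minutes
Ratio = 60:495
GCD = 15
Simplified = 4:33
As a decimal: 4/33 ≈ 0.12

4:33 (0.12)


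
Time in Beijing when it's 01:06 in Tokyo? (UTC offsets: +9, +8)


00:06

Time difference = UTC+8 - UTC+9 = -1 hours
New hour = (1 -1) mod 24
= 0 mod 24 = 0
Minutes unchanged → 00:06


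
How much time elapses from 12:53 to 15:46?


2h 53m

End time in minutes: 15×60 + 46 = 946
Start time in minutes: 12×60 + 53 = 773
Difference = 946 - 773 = 173 minutes
= 2 hours 53 minutes


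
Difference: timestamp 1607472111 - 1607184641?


287470 seconds (79.9 hours / 3.33 days)

Difference = 1607472111 - 1607184641 = 287470 seconds
In hours: 287470 / 3600 ≈ 79.9
In days: 287470 / 86400 ≈ 3.33


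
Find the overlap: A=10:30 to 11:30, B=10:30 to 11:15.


45 minutes

Meeting A: 630-690 (in minutes from midnight)
Meeting B: 630-675
Overlap start = max(630, 630) = 630
Overlap end = min(690, 675) = 675
Overlap = max(0, 675 - 630) = 45 min


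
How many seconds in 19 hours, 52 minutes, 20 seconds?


Hours: 19 × 3600 = 68400
Minutes: 52 × 60 = 3120
Seconds: 20
Total = 68400 + 3120 + 20 = 71540

71540 seconds


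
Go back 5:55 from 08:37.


Start: 517 minutes from midnight
Subtract: 355 minutes
Remaining: 517 - 355 = 162
Hours: 2, Minutes: 42

02:42


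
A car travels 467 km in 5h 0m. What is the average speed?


93.4 km/h

Distance: 467 km
Time: 5 hours
Speed = 467 / 5 = 93.4 km/h


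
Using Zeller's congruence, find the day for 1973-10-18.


Thursday

Zeller's congruence:
q=18, m=10, k=73, j=19
h = (18 + ⌊13×11/5⌋ + 73 + ⌊73/4⌋ + ⌊19/4⌋ - 2×19) mod 7
= (18 + 28 + 73 + 18 + 4 - 38) mod 7
= 103 mod 7 = 5
h=5 → Thursday


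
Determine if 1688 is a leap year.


Rules: divisible by 4 AND (not by 100 OR by 400)
1688 ÷ 4 = 422 exactly → divisible by 4
1688 ÷ 100 = 16 remainder 88 → not divisible by 100
Divisible by 4 but not by 100 → leap year

Yes


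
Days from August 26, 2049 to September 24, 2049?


29 days

From August 26, 2049 to September 24, 2049
Rest of August 2049: 31 - 26 = 5
Days into September 2049: 24
Total = 5 + 24 = 29 days


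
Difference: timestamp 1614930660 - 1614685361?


245299 seconds (68.1 hours / 2.84 days)

Difference = 1614930660 - 1614685361 = 245299 seconds
In hours: 245299 / 3600 ≈ 68.1
In days: 245299 / 86400 ≈ 2.84


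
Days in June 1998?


30 days

Month: June (month 6)
June has 30 days


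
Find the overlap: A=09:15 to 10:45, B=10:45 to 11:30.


0 minutes

Meeting A: 555-645 (in minutes from midnight)
Meeting B: 645-690
Overlap start = max(555, 645) = 645
Overlap end = min(645, 690) = 645
Overlap = max(0, 645 - 645) = 0 min


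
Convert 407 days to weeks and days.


58 weeks 1 days

Weeks: 407 ÷ 7 = 58 remainder 1


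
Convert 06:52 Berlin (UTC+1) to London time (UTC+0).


05:52

Time difference = UTC+0 - UTC+1 = -1 hours
New hour = (6 -1) mod 24
= 5 mod 24 = 5
Minutes unchanged → 05:52


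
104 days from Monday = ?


Start: Monday (index 0)
(0 + 104) mod 7
= 104 mod 7
= 6
Index 6 → Sunday

Sunday


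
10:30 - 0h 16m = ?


10:14

Start: 630 minutes from midnight
Subtract: 16 minutes
Remaining: 630 - 16 = 614
Hours: 10, Minutes: 14


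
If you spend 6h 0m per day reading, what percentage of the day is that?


25.0%

Time: 360 minutes
Day: 1440 minutes
Percentage = (360/1440) × 100 = 25.0%


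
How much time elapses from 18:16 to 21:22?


3h 6m

End time in minutes: 21×60 + 22 = 1282
Start time in minutes: 18×60 + 16 = 1096
Difference = 1282 - 1096 = 186 minutes
= 3 hours 6 minutes


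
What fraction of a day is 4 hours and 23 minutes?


Total minutes: 4×60 + 23 = 263
Day = 24×60 = 1440 minutes
Fraction = 263/1440 ≈ 0.1826
As a percentage: 263/1440 × 100 ≈ 18.26%

0.1826 (18.26%)


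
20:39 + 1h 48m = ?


Start: 1239 minutes from midnight
Add: 108 minutes
Total: 1347 minutes
Hours: 1347 ÷ 60 = 22 remainder 27

22:27


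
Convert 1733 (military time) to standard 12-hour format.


5:33 PM

Hour: 17
17 - 12 = 5 → PM


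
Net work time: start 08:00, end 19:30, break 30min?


11h 0m (660 minutes)

Total time = (19×60+30) - (8×60+0)
= 1170 - 480 = 690 min
Minus break: 690 - 30 = 660 min
= 11h 0m


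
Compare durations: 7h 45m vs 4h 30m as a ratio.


Duration 1: 465 minutes
Duration 2: 270 minutes
Ratio = 465:270
GCD = 15
Simplified = 31:18
As a decimal: 31/18 ≈ 1.72

31:18 (1.72)


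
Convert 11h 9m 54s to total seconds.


Hours: 11 × 3600 = 39600
Minutes: 9 × 60 = 540
Seconds: 54
Total = 39600 + 540 + 54 = 40194

40194 seconds


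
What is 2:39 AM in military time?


Input: 2:39 AM
AM hour stays: 2

02:39


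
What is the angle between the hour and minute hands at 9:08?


134.0°

Hour hand = 9×30 + 8×0.5 = 274.0°
Minute hand = 8×6 = 48°
Difference = |274.0 - 48| = 226.0°
Since > 180°: 360 - 226.0 = 134.0°


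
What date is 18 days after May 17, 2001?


Start: May 17, 2001
Add 18 days
May 17 → June 1: 31 - 17 + 1 = 15 days (18 - 15 = 3 left)
June 1 + 3 = June 4, 2001

June 4, 2001


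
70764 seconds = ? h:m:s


19h 39m 24s

Hours: 70764 ÷ 3600 = 19 remainder 2364
Minutes: 2364 ÷ 60 = 39 remainder 24
Seconds: 24


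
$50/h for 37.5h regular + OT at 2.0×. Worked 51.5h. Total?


$3275.00

Regular: 37.5h × $50 = $1875.00
Overtime: 51.5 - 37.5 = 14.0h
OT pay: 14.0h × $50 × 2.0 = $1400.00
Total = $1875.00 + $1400.00 = $3275.00


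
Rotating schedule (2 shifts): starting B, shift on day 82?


Shifts: A, B
Start: B (index 1)
Day 82: (1 + 82 - 1) mod 2
= 82 mod 2
= 0
Index 0 → shift A

Shift A


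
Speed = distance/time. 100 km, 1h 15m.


80.0 km/h

Distance: 100 km
Time: 1h 15m = 75 min = 75/60 = 5/4 hours
Speed = 100 ÷ (5/4) = 100 × 4 / 5 = 400/5 = 80.0 km/h


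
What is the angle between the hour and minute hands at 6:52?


Hour hand = 6×30 + 52×0.5 = 206.0°
Minute hand = 52×6 = 312°
Difference = |206.0 - 312| = 106.0°

106.0°


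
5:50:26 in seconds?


Hours: 5 × 3600 = 18000
Minutes: 50 × 60 = 3000
Seconds: 26
Total = 18000 + 3000 + 26 = 21026

21026 seconds


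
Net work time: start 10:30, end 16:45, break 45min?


5h 30m (330 minutes)

Total time = (16×60+45) - (10×60+30)
= 1005 - 630 = 375 min
Minus break: 375 - 45 = 330 min
= 5h 30m


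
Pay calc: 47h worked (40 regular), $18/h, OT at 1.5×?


$909.00

Regular: 40h × $18 = $720.00
Overtime: 47 - 40 = 7h
OT pay: 7h × $18 × 1.5 = $189.00
Total = $720.00 + $189.00 = $909.00


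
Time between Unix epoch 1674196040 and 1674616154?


Difference = 1674616154 - 1674196040 = 420114 seconds
In hours: 420114 / 3600 ≈ 116.7
In days: 420114 / 86400 ≈ 4.86

420114 seconds (116.7 hours / 4.86 days)


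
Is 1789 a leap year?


No

Rules: divisible by 4 AND (not by 100 OR by 400)
1789 ÷ 4 = 447 remainder 1 → not divisible by 4
Not divisible by 4 → not a leap year


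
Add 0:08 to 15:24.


Start: 924 minutes from midnight
Add: 8 minutes
Total: 932 minutes
Hours: 932 ÷ 60 = 15 remainder 32

15:32


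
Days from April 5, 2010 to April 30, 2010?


25 days

From April 5, 2010 to April 30, 2010
Same month: 30 - 5 = 25 days


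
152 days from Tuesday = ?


Sunday

Start: Tuesday (index 1)
(1 + 152) mod 7
= 153 mod 7
= 6
Index 6 → Sunday


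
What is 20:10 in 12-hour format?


Hour: 20
20 - 12 = 8 → PM

8:10 PM


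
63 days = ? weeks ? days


Weeks: 63 ÷ 7 = 9 remainder 0

9 weeks 0 days


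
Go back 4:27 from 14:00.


09:33

Start: 840 minutes from midnight
Subtract: 267 minutes
Remaining: 840 - 267 = 573
Hours: 9, Minutes: 33


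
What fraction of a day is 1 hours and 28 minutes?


Total minutes: 1×60 + 28 = 88
Day = 24×60 = 1440 minutes
Fraction = 88/1440 ≈ 0.0611
As a percentage: 88/1440 × 100 ≈ 6.11%

0.0611 (6.11%)


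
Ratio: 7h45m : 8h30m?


Duration 1: 465 minutes
Duration 2: 510 minutes
Ratio = 465:510
GCD = 15
Simplified = 31:34
As a decimal: 31/34 ≈ 0.91

31:34 (0.91)


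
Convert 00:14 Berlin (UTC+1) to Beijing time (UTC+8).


Time difference = UTC+8 - UTC+1 = +7 hours
New hour = (0 + 7) mod 24
= 7 mod 24 = 7
Minutes unchanged → 07:14

07:14


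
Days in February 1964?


29 days

Month: February (month 2)
February: 28 or 29 (leap year)
1964 leap year? Yes


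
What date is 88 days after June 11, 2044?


Start: June 11, 2044
Add 88 days
June 11 → July 1: 30 - 11 + 1 = 20 days (88 - 20 = 68 left)
July 1 → August 1: 31 - 1 + 1 = 31 days (68 - 31 = 37 left)
August 1 → September 1: 31 - 1 + 1 = 31 days (37 - 31 = 6 left)
September 1 + 6 = September 7, 2044

September 7, 2044


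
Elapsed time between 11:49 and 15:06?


3h 17m

End time in minutes: 15×60 + 6 = 906
Start time in minutes: 11×60 + 49 = 709
Difference = 906 - 709 = 197 minutes
= 3 hours 17 minutes


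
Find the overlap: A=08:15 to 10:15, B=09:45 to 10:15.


Meeting A: 495-615 (in minutes from midnight)
Meeting B: 585-615
Overlap start = max(495, 585) = 585
Overlap end = min(615, 615) = 615
Overlap = max(0, 615 - 585) = 30 min

30 minutes


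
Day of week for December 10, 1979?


Zeller's congruence:
q=10, m=12, k=79, j=19
h = (10 + ⌊13×13/5⌋ + 79 + ⌊79/4⌋ + ⌊19/4⌋ - 2×19) mod 7
= (10 + 33 + 79 + 19 + 4 - 38) mod 7
= 107 mod 7 = 2
h=2 → Monday

Monday


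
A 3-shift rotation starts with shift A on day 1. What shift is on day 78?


Shift C

Shifts: A, B, C
Start: A (index 0)
Day 78: (0 + 78 - 1) mod 3
= 77 mod 3
= 2
Index 2 → shift C


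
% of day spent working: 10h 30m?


Time: 630 minutes
Day: 1440 minutes
Percentage = (630/1440) × 100 ≈ 43.8%

43.8%


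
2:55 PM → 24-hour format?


Input: 2:55 PM
PM: 2 + 12 = 14

14:55


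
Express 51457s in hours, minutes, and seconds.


14h 17m 37s

Hours: 51457 ÷ 3600 = 14 remainder 1057
Minutes: 1057 ÷ 60 = 17 remainder 37
Seconds: 37


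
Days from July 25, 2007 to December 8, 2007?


From July 25, 2007 to December 8, 2007
Rest of July 2007: 31 - 25 = 6
Full months: August 31, September 30, October 31, November 30
Days into December 2007: 8
Total = 6 + 31 + 30 + 31 + 30 + 8 = 136 days

136 days


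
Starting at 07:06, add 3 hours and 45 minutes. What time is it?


Start: 426 minutes from midnight
Add: 225 minutes
Total: 651 minutes
Hours: 651 ÷ 60 = 10 remainder 51

10:51


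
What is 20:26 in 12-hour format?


Hour: 20
20 - 12 = 8 → PM

8:26 PM


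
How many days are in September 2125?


Month: September (month 9)
September has 30 days

30 days


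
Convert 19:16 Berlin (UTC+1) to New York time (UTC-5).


Time difference = UTC-5 - UTC+1 = -6 hours
New hour = (19 -6) mod 24
= 13 mod 24 = 13
Minutes unchanged → 13:16

13:16


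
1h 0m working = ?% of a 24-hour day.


4.2%

Time: 60 minutes
Day: 1440 minutes
Percentage = (60/1440) × 100 ≈ 4.2%


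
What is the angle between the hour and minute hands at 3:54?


153.0°

Hour hand = 3×30 + 54×0.5 = 117.0°
Minute hand = 54×6 = 324°
Difference = |117.0 - 324| = 207.0°
Since > 180°: 360 - 207.0 = 153.0°


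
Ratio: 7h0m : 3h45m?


28:15 (1.87)

Duration 1: 420 minutes
Duration 2: 225 minutes
Ratio = 420:225
GCD = 15
Simplified = 28:15
As a decimal: 28/15 ≈ 1.87


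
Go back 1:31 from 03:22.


01:51

Start: 202 minutes from midnight
Subtract: 91 minutes
Remaining: 202 - 91 = 111
Hours: 1, Minutes: 51


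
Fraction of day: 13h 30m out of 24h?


Total minutes: 13×60 + 30 = 810
Day = 24×60 = 1440 minutes
Fraction = 810/1440 = 0.5625
As a percentage: 810/1440 × 100 = 56.25%

0.5625 (56.25%)


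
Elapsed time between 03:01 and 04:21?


End time in minutes: 4×60 + 21 = 261
Start time in minutes: 3×60 + 1 = 181
Difference = 261 - 181 = 80 minutes
= 1 hours 20 minutes

1h 20m


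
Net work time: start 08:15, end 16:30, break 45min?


7h 30m (450 minutes)

Total time = (16×60+30) - (8×60+15)
= 990 - 495 = 495 min
Minus break: 495 - 45 = 450 min
= 7h 30m


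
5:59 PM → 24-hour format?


Input: 5:59 PM
PM: 5 + 12 = 17

17:59


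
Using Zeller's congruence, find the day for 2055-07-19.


Monday

Zeller's congruence:
q=19, m=7, k=55, j=20
h = (19 + ⌊13×8/5⌋ + 55 + ⌊55/4⌋ + ⌊20/4⌋ - 2×20) mod 7
= (19 + 20 + 55 + 13 + 5 - 40) mod 7
= 72 mod 7 = 2
h=2 → Monday


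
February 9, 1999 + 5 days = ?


Start: February 9, 1999
Add 5 days
February 9 + 5 = February 14, 1999

February 14, 1999


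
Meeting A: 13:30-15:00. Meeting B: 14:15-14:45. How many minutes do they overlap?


30 minutes

Meeting A: 810-900 (in minutes from midnight)
Meeting B: 855-885
Overlap start = max(810, 855) = 855
Overlap end = min(900, 885) = 885
Overlap = max(0, 885 - 855) = 30 min


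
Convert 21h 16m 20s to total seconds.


Hours: 21 × 3600 = 75600
Minutes: 16 × 60 = 960
Seconds: 20
Total = 75600 + 960 + 20 = 76580

76580 seconds


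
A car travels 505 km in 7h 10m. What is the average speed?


Distance: 505 km
Time: 7h 10m = 430 min = 430/60 = 43/6 hours
Speed = 505 ÷ (43/6) = 505 × 6 / 43 = 3030/43 ≈ 70.5 km/h

70.5 km/h


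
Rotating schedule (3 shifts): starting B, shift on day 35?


Shifts: A, B, C
Start: B (index 1)
Day 35: (1 + 35 - 1) mod 3
= 35 mod 3
= 2
Index 2 → shift C

Shift C


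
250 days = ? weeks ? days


Weeks: 250 ÷ 7 = 35 remainder 5

35 weeks 5 days


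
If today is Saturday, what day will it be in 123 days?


Wednesday

Start: Saturday (index 5)
(5 + 123) mod 7
= 128 mod 7
= 2
Index 2 → Wednesday


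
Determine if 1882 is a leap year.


No

Rules: divisible by 4 AND (not by 100 OR by 400)
1882 ÷ 4 = 470 remainder 2 → not divisible by 4
Not divisible by 4 → not a leap year


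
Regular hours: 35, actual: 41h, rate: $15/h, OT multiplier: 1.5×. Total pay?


$660.00

Regular: 35h × $15 = $525.00
Overtime: 41 - 35 = 6h
OT pay: 6h × $15 × 1.5 = $135.00
Total = $525.00 + $135.00 = $660.00


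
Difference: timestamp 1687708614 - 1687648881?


Difference = 1687708614 - 1687648881 = 59733 seconds
In hours: 59733 / 3600 ≈ 16.6
In days: 59733 / 86400 ≈ 0.69

59733 seconds (16.6 hours / 0.69 days)


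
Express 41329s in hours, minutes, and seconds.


Hours: 41329 ÷ 3600 = 11 remainder 1729
Minutes: 1729 ÷ 60 = 28 remainder 49
Seconds: 49

11h 28m 49s


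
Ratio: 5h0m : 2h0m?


Duration 1: 300 minutes
Duration 2: 120 minutes
Ratio = 300:120
GCD = 60
Simplified = 5:2
As a decimal: 5/2 = 2.50

5:2 (2.50)


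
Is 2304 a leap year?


Rules: divisible by 4 AND (not by 100 OR by 400)
2304 ÷ 4 = 576 exactly → divisible by 4
2304 ÷ 100 = 23 remainder 4 → not divisible by 100
Divisible by 4 but not by 100 → leap year

Yes


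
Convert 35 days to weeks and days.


Weeks: 35 ÷ 7 = 5 remainder 0

5 weeks 0 days


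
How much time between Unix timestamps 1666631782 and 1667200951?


Difference = 1667200951 - 1666631782 = 569169 seconds
In hours: 569169 / 3600 ≈ 158.1
In days: 569169 / 86400 ≈ 6.59

569169 seconds (158.1 hours / 6.59 days)


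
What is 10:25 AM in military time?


10:25

Input: 10:25 AM
AM hour stays: 10


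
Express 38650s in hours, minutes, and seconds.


Hours: 38650 ÷ 3600 = 10 remainder 2650
Minutes: 2650 ÷ 60 = 44 remainder 10
Seconds: 10

10h 44m 10s


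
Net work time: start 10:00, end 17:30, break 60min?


Total time = (17×60+30) - (10×60+0)
= 1050 - 600 = 450 min
Minus break: 450 - 60 = 390 min
= 6h 30m

6h 30m (390 minutes)


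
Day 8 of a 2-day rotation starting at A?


Shift B

Shifts: A, B
Start: A (index 0)
Day 8: (0 + 8 - 1) mod 2
= 7 mod 2
= 1
Index 1 → shift B


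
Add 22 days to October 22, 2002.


November 13, 2002

Start: October 22, 2002
Add 22 days
October 22 → November 1: 31 - 22 + 1 = 10 days (22 - 10 = 12 left)
November 1 + 12 = November 13, 2002


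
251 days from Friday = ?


Start: Friday (index 4)
(4 + 251) mod 7
= 255 mod 7
= 3
Index 3 → Thursday

Thursday


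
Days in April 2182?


30 days

Month: April (month 4)
April has 30 days


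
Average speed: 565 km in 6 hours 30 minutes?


Distance: 565 km
Time: 6h 30m = 390 min = 390/60 = 13/2 hours
Speed = 565 ÷ (13/2) = 565 × 2 / 13 = 1130/13 ≈ 86.9 km/h

86.9 km/h


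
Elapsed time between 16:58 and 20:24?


End time in minutes: 20×60 + 24 = 1224
Start time in minutes: 16×60 + 58 = 1018
Difference = 1224 - 1018 = 206 minutes
= 3 hours 26 minutes

3h 26m


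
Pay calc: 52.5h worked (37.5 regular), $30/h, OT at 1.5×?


Regular: 37.5h × $30 = $1125.00
Overtime: 52.5 - 37.5 = 15.0h
OT pay: 15.0h × $30 × 1.5 = $675.00
Total = $1125.00 + $675.00 = $1800.00

$1800.00


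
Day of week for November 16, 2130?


Zeller's congruence:
q=16, m=11, k=30, j=21
h = (16 + ⌊13×12/5⌋ + 30 + ⌊30/4⌋ + ⌊21/4⌋ - 2×21) mod 7
= (16 + 31 + 30 + 7 + 5 - 42) mod 7
= 47 mod 7 = 5
h=5 → Thursday

Thursday


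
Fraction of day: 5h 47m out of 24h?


0.2410 (24.10%)

Total minutes: 5×60 + 47 = 347
Day = 24×60 = 1440 minutes
Fraction = 347/1440 ≈ 0.2410
As a percentage: 347/1440 × 100 ≈ 24.10%


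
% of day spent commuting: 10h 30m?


43.8%

Time: 630 minutes
Day: 1440 minutes
Percentage = (630/1440) × 100 ≈ 43.8%


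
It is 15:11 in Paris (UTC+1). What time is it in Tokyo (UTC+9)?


23:11

Time difference = UTC+9 - UTC+1 = +8 hours
New hour = (15 + 8) mod 24
= 23 mod 24 = 23
Minutes unchanged → 23:11


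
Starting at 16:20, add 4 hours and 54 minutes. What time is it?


Start: 980 minutes from midnight
Add: 294 minutes
Total: 1274 minutes
Hours: 1274 ÷ 60 = 21 remainder 14

21:14


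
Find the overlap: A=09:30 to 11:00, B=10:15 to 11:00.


Meeting A: 570-660 (in minutes from midnight)
Meeting B: 615-660
Overlap start = max(570, 615) = 615
Overlap end = min(660, 660) = 660
Overlap = max(0, 660 - 615) = 45 min

45 minutes


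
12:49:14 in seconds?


Hours: 12 × 3600 = 43200
Minutes: 49 × 60 = 2940
Seconds: 14
Total = 43200 + 2940 + 14 = 46154

46154 seconds


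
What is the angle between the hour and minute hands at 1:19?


74.5°

Hour hand = 1×30 + 19×0.5 = 39.5°
Minute hand = 19×6 = 114°
Difference = |39.5 - 114| = 74.5°


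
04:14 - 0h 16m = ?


03:58

Start: 254 minutes from midnight
Subtract: 16 minutes
Remaining: 254 - 16 = 238
Hours: 3, Minutes: 58


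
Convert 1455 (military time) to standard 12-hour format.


Hour: 14
14 - 12 = 2 → PM

2:55 PM


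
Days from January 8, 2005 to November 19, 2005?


From January 8, 2005 to November 19, 2005
Rest of January 2005: 31 - 8 = 23
Full months: February 2005 28, March 31, April 30, May 31, June 30, July 31, August 31, September 30, October 31
Days into November 2005: 19
Total = 23 + 28 + 31 + 30 + 31 + 30 + 31 + 31 + 30 + 31 + 19 = 315 days

315 days


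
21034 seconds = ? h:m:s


Hours: 21034 ÷ 3600 = 5 remainder 3034
Minutes: 3034 ÷ 60 = 50 remainder 34
Seconds: 34

5h 50m 34s


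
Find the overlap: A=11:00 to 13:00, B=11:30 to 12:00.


Meeting A: 660-780 (in minutes from midnight)
Meeting B: 690-720
Overlap start = max(660, 690) = 690
Overlap end = min(780, 720) = 720
Overlap = max(0, 720 - 690) = 30 min

30 minutes


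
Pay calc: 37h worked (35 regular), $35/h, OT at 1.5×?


Regular: 35h × $35 = $1225.00
Overtime: 37 - 35 = 2h
OT pay: 2h × $35 × 1.5 = $105.00
Total = $1225.00 + $105.00 = $1330.00

$1330.00


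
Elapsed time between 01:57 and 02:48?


0h 51m

End time in minutes: 2×60 + 48 = 168
Start time in minutes: 1×60 + 57 = 117
Difference = 168 - 117 = 51 minutes
= 0 hours 51 minutes


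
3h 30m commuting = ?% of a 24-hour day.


14.6%

Time: 210 minutes
Day: 1440 minutes
Percentage = (210/1440) × 100 ≈ 14.6%


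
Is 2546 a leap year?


Rules: divisible by 4 AND (not by 100 OR by 400)
2546 ÷ 4 = 636 remainder 2 → not divisible by 4
Not divisible by 4 → not a leap year

No


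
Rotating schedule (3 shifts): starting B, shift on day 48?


Shift A

Shifts: A, B, C
Start: B (index 1)
Day 48: (1 + 48 - 1) mod 3
= 48 mod 3
= 0
Index 0 → shift A


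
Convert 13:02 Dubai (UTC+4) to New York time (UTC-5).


04:02

Time difference = UTC-5 - UTC+4 = -9 hours
New hour = (13 -9) mod 24
= 4 mod 24 = 4
Minutes unchanged → 04:02


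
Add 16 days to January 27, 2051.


February 12, 2051

Start: January 27, 2051
Add 16 days
January 27 → February 1: 31 - 27 + 1 = 5 days (16 - 5 = 11 left)
February 1 + 11 = February 12, 2051


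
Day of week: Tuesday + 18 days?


Start: Tuesday (index 1)
(1 + 18) mod 7
= 19 mod 7
= 5
Index 5 → Saturday

Saturday


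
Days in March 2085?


31 days

Month: March (month 3)
March has 31 days


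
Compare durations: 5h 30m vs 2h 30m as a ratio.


11:5 (2.20)

Duration 1: 330 minutes
Duration 2: 150 minutes
Ratio = 330:150
GCD = 30
Simplified = 11:5
As a decimal: 11/5 = 2.20


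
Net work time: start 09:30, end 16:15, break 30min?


Total time = (16×60+15) - (9×60+30)
= 975 - 570 = 405 min
Minus break: 405 - 30 = 375 min
= 6h 15m

6h 15m (375 minutes)


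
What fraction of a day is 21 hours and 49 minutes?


0.9090 (90.90%)

Total minutes: 21×60 + 49 = 1309
Day = 24×60 = 1440 minutes
Fraction = 1309/1440 ≈ 0.9090
As a percentage: 1309/1440 × 100 ≈ 90.90%


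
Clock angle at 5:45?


97.5°

Hour hand = 5×30 + 45×0.5 = 172.5°
Minute hand = 45×6 = 270°
Difference = |172.5 - 270| = 97.5°


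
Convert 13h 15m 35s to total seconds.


47735 seconds

Hours: 13 × 3600 = 46800
Minutes: 15 × 60 = 900
Seconds: 35
Total = 46800 + 900 + 35 = 47735


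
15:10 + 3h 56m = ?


Start: 910 minutes from midnight
Add: 236 minutes
Total: 1146 minutes
Hours: 1146 ÷ 60 = 19 remainder 6

19:06


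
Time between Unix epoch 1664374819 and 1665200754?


Difference = 1665200754 - 1664374819 = 825935 seconds
In hours: 825935 / 3600 ≈ 229.4
In days: 825935 / 86400 ≈ 9.56

825935 seconds (229.4 hours / 9.56 days)


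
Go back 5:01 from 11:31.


Start: 691 minutes from midnight
Subtract: 301 minutes
Remaining: 691 - 301 = 390
Hours: 6, Minutes: 30

06:30


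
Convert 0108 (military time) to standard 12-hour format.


1:08 AM

Hour: 1
1 < 12 → AM


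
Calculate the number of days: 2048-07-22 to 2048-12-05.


136 days

From July 22, 2048 to December 5, 2048
Rest of July 2048: 31 - 22 = 9
Full months: August 31, September 30, October 31, November 30
Days into December 2048: 5
Total = 9 + 31 + 30 + 31 + 30 + 5 = 136 days


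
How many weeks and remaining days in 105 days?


Weeks: 105 ÷ 7 = 15 remainder 0

15 weeks 0 days


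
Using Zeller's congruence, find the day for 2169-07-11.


Zeller's congruence:
q=11, m=7, k=69, j=21
h = (11 + ⌊13×8/5⌋ + 69 + ⌊69/4⌋ + ⌊21/4⌋ - 2×21) mod 7
= (11 + 20 + 69 + 17 + 5 - 42) mod 7
= 80 mod 7 = 3
h=3 → Tuesday

Tuesday


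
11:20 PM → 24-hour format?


Input: 11:20 PM
PM: 11 + 12 = 23

23:20


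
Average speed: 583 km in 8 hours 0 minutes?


Distance: 583 km
Time: 8 hours
Speed = 583 / 8 ≈ 72.9 km/h

72.9 km/h


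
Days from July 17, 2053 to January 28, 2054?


195 days

From July 17, 2053 to January 28, 2054
Rest of July 2053: 31 - 17 = 14
Full months: August 31, September 30, October 31, November 30, December 31
Days into January 2054: 28
Total = 14 + 31 + 30 + 31 + 30 + 31 + 28 = 195 days


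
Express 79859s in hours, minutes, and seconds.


22h 10m 59s

Hours: 79859 ÷ 3600 = 22 remainder 659
Minutes: 659 ÷ 60 = 10 remainder 59
Seconds: 59


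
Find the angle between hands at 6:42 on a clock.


51.0°

Hour hand = 6×30 + 42×0.5 = 201.0°
Minute hand = 42×6 = 252°
Difference = |201.0 - 252| = 51.0°


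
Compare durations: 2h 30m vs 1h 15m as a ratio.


Duration 1: 150 minutes
Duration 2: 75 minutes
Ratio = 150:75
GCD = 75
Simplified = 2:1
As a decimal: 2/1 = 2.00

2:1 (2.00)


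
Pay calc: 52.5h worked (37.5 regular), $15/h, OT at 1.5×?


$900.00

Regular: 37.5h × $15 = $562.50
Overtime: 52.5 - 37.5 = 15.0h
OT pay: 15.0h × $15 × 1.5 = $337.50
Total = $562.50 + $337.50 = $900.00


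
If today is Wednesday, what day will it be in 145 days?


Monday

Start: Wednesday (index 2)
(2 + 145) mod 7
= 147 mod 7
= 0
Index 0 → Monday


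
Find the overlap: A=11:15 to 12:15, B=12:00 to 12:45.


15 minutes

Meeting A: 675-735 (in minutes from midnight)
Meeting B: 720-765
Overlap start = max(675, 720) = 720
Overlap end = min(735, 765) = 735
Overlap = max(0, 735 - 720) = 15 min


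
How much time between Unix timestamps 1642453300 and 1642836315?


383015 seconds (106.4 hours / 4.43 days)

Difference = 1642836315 - 1642453300 = 383015 seconds
In hours: 383015 / 3600 ≈ 106.4
In days: 383015 / 86400 ≈ 4.43


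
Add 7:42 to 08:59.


16:41

Start: 539 minutes from midnight
Add: 462 minutes
Total: 1001 minutes
Hours: 1001 ÷ 60 = 16 remainder 41


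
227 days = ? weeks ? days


32 weeks 3 days

Weeks: 227 ÷ 7 = 32 remainder 3


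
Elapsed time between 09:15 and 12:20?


End time in minutes: 12×60 + 20 = 740
Start time in minutes: 9×60 + 15 = 555
Difference = 740 - 555 = 185 minutes
= 3 hours 5 minutes

3h 5m


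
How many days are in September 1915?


Month: September (month 9)
September has 30 days

30 days


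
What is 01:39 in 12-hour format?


Hour: 1
1 < 12 → AM

1:39 AM


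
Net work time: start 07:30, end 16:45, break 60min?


Total time = (16×60+45) - (7×60+30)
= 1005 - 450 = 555 min
Minus break: 555 - 60 = 495 min
= 8h 15m

8h 15m (495 minutes)


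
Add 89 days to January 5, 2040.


April 3, 2040

Start: January 5, 2040
Add 89 days
January 5 → February 1: 31 - 5 + 1 = 27 days (89 - 27 = 62 left)
February 1 → March 1: 29 - 1 + 1 = 29 days (62 - 29 = 33 left)
March 1 → April 1: 31 - 1 + 1 = 31 days (33 - 31 = 2 left)
April 1 + 2 = April 3, 2040


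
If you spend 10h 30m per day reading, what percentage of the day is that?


Time: 630 minutes
Day: 1440 minutes
Percentage = (630/1440) × 100 ≈ 43.8%

43.8%


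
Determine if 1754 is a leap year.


No

Rules: divisible by 4 AND (not by 100 OR by 400)
1754 ÷ 4 = 438 remainder 2 → not divisible by 4
Not divisible by 4 → not a leap year


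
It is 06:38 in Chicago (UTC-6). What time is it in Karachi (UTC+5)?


Time difference = UTC+5 - UTC-6 = +11 hours
New hour = (6 + 11) mod 24
= 17 mod 24 = 17
Minutes unchanged → 17:38

17:38


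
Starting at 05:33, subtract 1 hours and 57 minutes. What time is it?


03:36

Start: 333 minutes from midnight
Subtract: 117 minutes
Remaining: 333 - 117 = 216
Hours: 3, Minutes: 36


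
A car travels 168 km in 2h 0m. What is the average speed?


Distance: 168 km
Time: 2 hours
Speed = 168 / 2 = 84.0 km/h

84.0 km/h


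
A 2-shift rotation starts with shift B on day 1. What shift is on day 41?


Shift B

Shifts: A, B
Start: B (index 1)
Day 41: (1 + 41 - 1) mod 2
= 41 mod 2
= 1
Index 1 → shift B


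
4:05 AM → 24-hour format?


Input: 4:05 AM
AM hour stays: 4

04:05


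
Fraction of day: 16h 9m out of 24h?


Total minutes: 16×60 + 9 = 969
Day = 24×60 = 1440 minutes
Fraction = 969/1440 ≈ 0.6729
As a percentage: 969/1440 × 100 ≈ 67.29%

0.6729 (67.29%)


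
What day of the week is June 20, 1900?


Zeller's congruence:
q=20, m=6, k=0, j=19
h = (20 + ⌊13×7/5⌋ + 0 + ⌊0/4⌋ + ⌊19/4⌋ - 2×19) mod 7
= (20 + 18 + 0 + 0 + 4 - 38) mod 7
= 4 mod 7 = 4
h=4 → Wednesday

Wednesday


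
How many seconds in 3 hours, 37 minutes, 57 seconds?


Hours: 3 × 3600 = 10800
Minutes: 37 × 60 = 2220
Seconds: 57
Total = 10800 + 2220 + 57 = 13077

13077 seconds


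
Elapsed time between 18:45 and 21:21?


2h 36m

End time in minutes: 21×60 + 21 = 1281
Start time in minutes: 18×60 + 45 = 1125
Difference = 1281 - 1125 = 156 minutes
= 2 hours 36 minutes


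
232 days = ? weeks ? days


Weeks: 232 ÷ 7 = 33 remainder 1

33 weeks 1 days


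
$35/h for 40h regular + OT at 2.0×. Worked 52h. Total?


$2240.00

Regular: 40h × $35 = $1400.00
Overtime: 52 - 40 = 12h
OT pay: 12h × $35 × 2.0 = $840.00
Total = $1400.00 + $840.00 = $2240.00


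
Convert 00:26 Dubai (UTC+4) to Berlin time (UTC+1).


21:26 (previous day)

Time difference = UTC+1 - UTC+4 = -3 hours
New hour = (0 -3) mod 24
= -3 mod 24 = 21
Minutes unchanged → 21:26; -3 < 0 → previous day


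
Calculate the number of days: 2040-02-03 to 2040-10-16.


256 days

From February 3, 2040 to October 16, 2040
Rest of February 2040: 29 - 3 = 26
Full months: March 31, April 30, May 31, June 30, July 31, August 31, September 30
Days into October 2040: 16
Total = 26 + 31 + 30 + 31 + 30 + 31 + 31 + 30 + 16 = 256 days


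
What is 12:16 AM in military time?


Input: 12:16 AM
12 AM → 00 (midnight)

00:16


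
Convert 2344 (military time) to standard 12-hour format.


11:44 PM

Hour: 23
23 - 12 = 11 → PM


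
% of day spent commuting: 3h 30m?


Time: 210 minutes
Day: 1440 minutes
Percentage = (210/1440) × 100 ≈ 14.6%

14.6%


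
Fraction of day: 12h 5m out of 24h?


Total minutes: 12×60 + 5 = 725
Day = 24×60 = 1440 minutes
Fraction = 725/1440 ≈ 0.5035
As a percentage: 725/1440 × 100 ≈ 50.35%

0.5035 (50.35%)


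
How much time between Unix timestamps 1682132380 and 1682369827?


237447 seconds (66.0 hours / 2.75 days)

Difference = 1682369827 - 1682132380 = 237447 seconds
In hours: 237447 / 3600 ≈ 66.0
In days: 237447 / 86400 ≈ 2.75


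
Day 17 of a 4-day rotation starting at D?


Shift D

Shifts: A, B, C, D
Start: D (index 3)
Day 17: (3 + 17 - 1) mod 4
= 19 mod 4
= 3
Index 3 → shift D


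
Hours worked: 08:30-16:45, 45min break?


Total time = (16×60+45) - (8×60+30)
= 1005 - 510 = 495 min
Minus break: 495 - 45 = 450 min
= 7h 30m

7h 30m (450 minutes)


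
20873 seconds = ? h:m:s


Hours: 20873 ÷ 3600 = 5 remainder 2873
Minutes: 2873 ÷ 60 = 47 remainder 53
Seconds: 53

5h 47m 53s


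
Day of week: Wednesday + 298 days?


Sunday

Start: Wednesday (index 2)
(2 + 298) mod 7
= 300 mod 7
= 6
Index 6 → Sunday


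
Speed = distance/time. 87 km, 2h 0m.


Distance: 87 km
Time: 2 hours
Speed = 87 / 2 = 43.5 km/h

43.5 km/h


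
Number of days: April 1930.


30 days

Month: April (month 4)
April has 30 days


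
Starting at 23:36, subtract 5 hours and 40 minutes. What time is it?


17:56

Start: 1416 minutes from midnight
Subtract: 340 minutes
Remaining: 1416 - 340 = 1076
Hours: 17, Minutes: 56


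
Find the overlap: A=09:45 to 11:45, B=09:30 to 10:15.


30 minutes

Meeting A: 585-705 (in minutes from midnight)
Meeting B: 570-615
Overlap start = max(585, 570) = 585
Overlap end = min(705, 615) = 615
Overlap = max(0, 615 - 585) = 30 min


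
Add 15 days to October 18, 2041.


Start: October 18, 2041
Add 15 days
October 18 → November 1: 31 - 18 + 1 = 14 days (15 - 14 = 1 left)
November 1 + 1 = November 2, 2041

November 2, 2041


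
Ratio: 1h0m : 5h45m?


Duration 1: 60 minutes
Duration 2: 345 minutes
Ratio = 60:345
GCD = 15
Simplified = 4:23
As a decimal: 4/23 ≈ 0.17

4:23 (0.17)


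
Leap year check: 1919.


Rules: divisible by 4 AND (not by 100 OR by 400)
1919 ÷ 4 = 479 remainder 3 → not divisible by 4
Not divisible by 4 → not a leap year

No


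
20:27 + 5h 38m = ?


02:05 (next day)

Start: 1227 minutes from midnight
Add: 338 minutes
Total: 1565 minutes
Hours: 1565 ÷ 60 = 26 remainder 5
26 ≥ 24 → 26 - 24 = 2 (next day)


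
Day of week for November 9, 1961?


Thursday

Zeller's congruence:
q=9, m=11, k=61, j=19
h = (9 + ⌊13×12/5⌋ + 61 + ⌊61/4⌋ + ⌊19/4⌋ - 2×19) mod 7
= (9 + 31 + 61 + 15 + 4 - 38) mod 7
= 82 mod 7 = 5
h=5 → Thursday


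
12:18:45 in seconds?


Hours: 12 × 3600 = 43200
Minutes: 18 × 60 = 1080
Seconds: 45
Total = 43200 + 1080 + 45 = 44325

44325 seconds


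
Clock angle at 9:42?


Hour hand = 9×30 + 42×0.5 = 291.0°
Minute hand = 42×6 = 252°
Difference = |291.0 - 252| = 39.0°

39.0°


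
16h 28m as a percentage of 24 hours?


0.6861 (68.61%)

Total minutes: 16×60 + 28 = 988
Day = 24×60 = 1440 minutes
Fraction = 988/1440 ≈ 0.6861
As a percentage: 988/1440 × 100 ≈ 68.61%


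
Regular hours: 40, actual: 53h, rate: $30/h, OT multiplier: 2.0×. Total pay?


Regular: 40h × $30 = $1200.00
Overtime: 53 - 40 = 13h
OT pay: 13h × $30 × 2.0 = $780.00
Total = $1200.00 + $780.00 = $1980.00

$1980.00


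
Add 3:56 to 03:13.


07:09

Start: 193 minutes from midnight
Add: 236 minutes
Total: 429 minutes
Hours: 429 ÷ 60 = 7 remainder 9


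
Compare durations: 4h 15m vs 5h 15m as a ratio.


17:21 (0.81)

Duration 1: 255 minutes
Duration 2: 315 minutes
Ratio = 255:315
GCD = 15
Simplified = 17:21
As a decimal: 17/21 ≈ 0.81


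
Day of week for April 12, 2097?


Zeller's congruence:
q=12, m=4, k=97, j=20
h = (12 + ⌊13×5/5⌋ + 97 + ⌊97/4⌋ + ⌊20/4⌋ - 2×20) mod 7
= (12 + 13 + 97 + 24 + 5 - 40) mod 7
= 111 mod 7 = 6
h=6 → Friday

Friday


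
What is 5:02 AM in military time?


05:02

Input: 5:02 AM
AM hour stays: 5


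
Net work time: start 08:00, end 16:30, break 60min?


Total time = (16×60+30) - (8×60+0)
= 990 - 480 = 510 min
Minus break: 510 - 60 = 450 min
= 7h 30m

7h 30m (450 minutes)


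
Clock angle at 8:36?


Hour hand = 8×30 + 36×0.5 = 258.0°
Minute hand = 36×6 = 216°
Difference = |258.0 - 216| = 42.0°

42.0°


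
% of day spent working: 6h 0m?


25.0%

Time: 360 minutes
Day: 1440 minutes
Percentage = (360/1440) × 100 = 25.0%
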